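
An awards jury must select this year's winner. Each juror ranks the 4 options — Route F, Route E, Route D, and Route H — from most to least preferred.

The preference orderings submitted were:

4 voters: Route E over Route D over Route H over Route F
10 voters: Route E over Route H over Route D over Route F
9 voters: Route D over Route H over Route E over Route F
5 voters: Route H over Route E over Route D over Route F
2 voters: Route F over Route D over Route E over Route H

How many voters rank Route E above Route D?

Ballots ranking Route E above Route D: 4+10+5 = 19.
Ballots ranking Route D above Route E: 9+2 = 11.
So 19 of 30 voters prefer Route E to Route D.

19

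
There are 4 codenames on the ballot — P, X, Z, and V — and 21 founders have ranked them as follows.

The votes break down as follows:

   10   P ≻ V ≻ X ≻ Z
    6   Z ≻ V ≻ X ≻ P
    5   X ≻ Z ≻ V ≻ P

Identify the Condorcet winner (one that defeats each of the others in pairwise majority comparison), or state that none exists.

No Condorcet winner

Head-to-head results (21 voters total):
P vs X: X wins 11–10.
P vs Z: Z wins 11–10.
P vs V: V wins 11–10.
X vs Z: X wins 15–6.
X vs V: V wins 16–5.
Z vs V: Z wins 11–10.
No candidate beats all others: X beats Z beats V beats X, a majority cycle.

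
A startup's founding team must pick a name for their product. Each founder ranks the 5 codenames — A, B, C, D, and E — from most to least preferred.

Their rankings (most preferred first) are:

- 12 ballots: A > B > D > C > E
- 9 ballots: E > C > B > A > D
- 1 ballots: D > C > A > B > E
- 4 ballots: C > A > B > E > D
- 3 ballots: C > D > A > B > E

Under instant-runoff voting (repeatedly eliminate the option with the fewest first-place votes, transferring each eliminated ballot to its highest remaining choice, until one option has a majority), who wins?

Round 1: A 12, E 9, C 7, D 1, B 0. B has the fewest and is eliminated.
Round 2: A 12, E 9, C 7, D 1. D has the fewest and is eliminated.
Round 3: A 12, E 9, C 8. C has the fewest and is eliminated.
Round 4: A 20, E 9. A has a majority.

A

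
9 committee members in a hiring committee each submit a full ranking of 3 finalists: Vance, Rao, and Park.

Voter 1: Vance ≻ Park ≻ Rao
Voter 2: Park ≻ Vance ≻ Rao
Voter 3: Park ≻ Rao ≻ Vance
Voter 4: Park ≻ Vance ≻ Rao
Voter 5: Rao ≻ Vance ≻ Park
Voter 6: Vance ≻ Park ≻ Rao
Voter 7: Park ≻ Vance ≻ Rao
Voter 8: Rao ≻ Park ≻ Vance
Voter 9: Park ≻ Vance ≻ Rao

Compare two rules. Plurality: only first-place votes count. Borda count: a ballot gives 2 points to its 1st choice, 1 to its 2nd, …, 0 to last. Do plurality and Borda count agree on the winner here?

Plurality first-place counts: Vance 2, Rao 2, Park 5 → Park.
Borda totals: Vance 9, Rao 5, Park 13 → Park.
The two rules agree on Park.

Yes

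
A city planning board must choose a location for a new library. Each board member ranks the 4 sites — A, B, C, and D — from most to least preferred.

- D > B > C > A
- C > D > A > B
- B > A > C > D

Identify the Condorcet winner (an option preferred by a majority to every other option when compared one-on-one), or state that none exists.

Head-to-head results (3 voters total):
A vs B: B wins 2–1.
A vs C: C wins 2–1.
A vs D: D wins 2–1.
B vs C: B wins 2–1.
B vs D: D wins 2–1.
C vs D: C wins 2–1.
No candidate beats all others: B beats C beats D beats B, a majority cycle.

There is no Condorcet winner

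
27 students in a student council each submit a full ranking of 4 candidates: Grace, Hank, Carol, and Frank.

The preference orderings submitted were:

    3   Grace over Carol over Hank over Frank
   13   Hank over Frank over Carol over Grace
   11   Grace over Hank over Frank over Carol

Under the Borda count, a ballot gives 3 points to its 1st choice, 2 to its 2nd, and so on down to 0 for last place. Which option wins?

Hank

Borda scores:
  Grace: 3·3 + 13·0 + 11·3 = 42
  Hank: 3·1 + 13·3 + 11·2 = 64
  Carol: 3·2 + 13·1 + 11·0 = 19
  Frank: 3·0 + 13·2 + 11·1 = 37
Hank has the highest total.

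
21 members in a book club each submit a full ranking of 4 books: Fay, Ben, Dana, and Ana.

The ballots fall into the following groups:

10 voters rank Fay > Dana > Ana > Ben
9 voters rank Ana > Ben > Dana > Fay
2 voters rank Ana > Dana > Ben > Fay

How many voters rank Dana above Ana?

10

Ballots ranking Dana above Ana: 10.
Ballots ranking Ana above Dana: 9+2 = 11.
So 10 of 21 voters prefer Dana to Ana.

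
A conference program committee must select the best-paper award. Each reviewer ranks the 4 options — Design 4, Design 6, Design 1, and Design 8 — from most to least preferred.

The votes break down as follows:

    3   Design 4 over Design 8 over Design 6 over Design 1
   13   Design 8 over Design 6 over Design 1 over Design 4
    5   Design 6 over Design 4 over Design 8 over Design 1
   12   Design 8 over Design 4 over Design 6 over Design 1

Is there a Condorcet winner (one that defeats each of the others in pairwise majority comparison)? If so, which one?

Head-to-head results (33 voters total):
Design 4 vs Design 6: Design 6 wins 18–15.
Design 4 vs Design 1: Design 4 wins 20–13.
Design 4 vs Design 8: Design 8 wins 25–8.
Design 6 vs Design 1: Design 6 wins 33–0.
Design 6 vs Design 8: Design 8 wins 28–5.
Design 1 vs Design 8: Design 8 wins 33–0.
Design 8 beats each rival — Design 4 (25–8), Design 6 (28–5), Design 1 (33–0) — so Design 8 is the Condorcet winner.

Design 8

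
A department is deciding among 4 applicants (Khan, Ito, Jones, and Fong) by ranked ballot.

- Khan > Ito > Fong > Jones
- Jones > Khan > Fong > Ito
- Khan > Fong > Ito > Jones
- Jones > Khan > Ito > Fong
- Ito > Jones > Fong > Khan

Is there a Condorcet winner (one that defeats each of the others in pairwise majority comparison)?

Head-to-head results (5 voters total):
Khan vs Ito: Khan wins 4–1.
Khan vs Jones: Jones wins 3–2.
Khan vs Fong: Khan wins 4–1.
Ito vs Jones: Ito wins 3–2.
Ito vs Fong: Ito wins 3–2.
Jones vs Fong: Jones wins 3–2.
No candidate beats all others: Khan beats Ito beats Jones beats Khan, a majority cycle.

No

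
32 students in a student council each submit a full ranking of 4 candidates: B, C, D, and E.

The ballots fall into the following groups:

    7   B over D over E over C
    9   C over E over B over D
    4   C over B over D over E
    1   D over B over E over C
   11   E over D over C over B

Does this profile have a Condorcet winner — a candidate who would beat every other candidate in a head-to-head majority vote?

Head-to-head results (32 voters total):
B vs C: C wins 24–8.
B vs D: B wins 20–12.
B vs E: E wins 20–12.
C vs D: D wins 19–13.
C vs E: E wins 19–13.
D vs E: E wins 20–12.
E beats each rival — B (20–12), C (19–13), D (20–12) — so E is the Condorcet winner.

Yes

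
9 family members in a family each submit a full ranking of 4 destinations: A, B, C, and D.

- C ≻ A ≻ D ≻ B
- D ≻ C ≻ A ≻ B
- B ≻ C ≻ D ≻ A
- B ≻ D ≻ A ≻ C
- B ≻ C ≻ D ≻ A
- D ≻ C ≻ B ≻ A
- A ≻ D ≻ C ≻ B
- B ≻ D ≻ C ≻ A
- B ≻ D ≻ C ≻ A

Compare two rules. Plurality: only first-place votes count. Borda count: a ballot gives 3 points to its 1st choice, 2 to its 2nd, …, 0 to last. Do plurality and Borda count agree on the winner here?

Plurality first-place counts: A 1, B 5, C 1, D 2 → B.
Borda totals: A 7, B 16, C 14, D 17 → D.
The two rules disagree: plurality picks B, Borda picks D.

No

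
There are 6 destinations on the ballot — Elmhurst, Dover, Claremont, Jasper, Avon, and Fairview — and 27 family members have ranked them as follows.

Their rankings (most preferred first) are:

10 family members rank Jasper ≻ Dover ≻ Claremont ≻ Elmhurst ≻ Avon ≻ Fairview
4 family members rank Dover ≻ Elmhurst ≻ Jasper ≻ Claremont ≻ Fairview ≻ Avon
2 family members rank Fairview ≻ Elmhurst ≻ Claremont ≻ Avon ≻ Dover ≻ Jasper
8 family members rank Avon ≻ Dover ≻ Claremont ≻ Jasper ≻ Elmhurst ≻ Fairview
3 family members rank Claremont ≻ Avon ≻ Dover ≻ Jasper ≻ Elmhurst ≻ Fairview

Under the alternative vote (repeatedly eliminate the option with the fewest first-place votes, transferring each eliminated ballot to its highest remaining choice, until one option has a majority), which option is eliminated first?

Round 1: Jasper 10, Avon 8, Dover 4, Claremont 3, Fairview 2, Elmhurst 0. Elmhurst has the fewest and is eliminated.
Round 2: Jasper 10, Avon 8, Dover 4, Claremont 3, Fairview 2. Fairview has the fewest and is eliminated.
Round 3: Jasper 10, Avon 8, Claremont 5, Dover 4. Dover has the fewest and is eliminated.
Round 4: Jasper 14, Avon 8, Claremont 5. Jasper has a majority.

Elmhurst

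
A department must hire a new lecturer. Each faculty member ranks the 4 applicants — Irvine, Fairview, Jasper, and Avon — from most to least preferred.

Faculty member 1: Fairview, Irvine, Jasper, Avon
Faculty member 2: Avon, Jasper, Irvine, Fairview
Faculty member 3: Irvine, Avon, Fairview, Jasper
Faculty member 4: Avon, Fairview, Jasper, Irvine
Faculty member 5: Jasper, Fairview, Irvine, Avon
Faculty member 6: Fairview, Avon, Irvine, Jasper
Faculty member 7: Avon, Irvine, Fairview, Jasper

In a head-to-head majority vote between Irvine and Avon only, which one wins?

Ballots ranking Irvine above Avon: 3.
Ballots ranking Avon above Irvine: 4.
Avon wins the head-to-head, 4–3.

Avon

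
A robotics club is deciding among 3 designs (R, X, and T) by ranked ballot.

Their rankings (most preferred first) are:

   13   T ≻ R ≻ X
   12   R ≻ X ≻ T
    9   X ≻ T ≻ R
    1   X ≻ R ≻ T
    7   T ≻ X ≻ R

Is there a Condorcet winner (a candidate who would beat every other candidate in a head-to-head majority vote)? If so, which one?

None — there is no Condorcet winner

Head-to-head results (42 voters total):
R vs X: R wins 25–17.
R vs T: T wins 29–13.
X vs T: X wins 22–20.
No candidate beats all others: R beats X beats T beats R, a majority cycle.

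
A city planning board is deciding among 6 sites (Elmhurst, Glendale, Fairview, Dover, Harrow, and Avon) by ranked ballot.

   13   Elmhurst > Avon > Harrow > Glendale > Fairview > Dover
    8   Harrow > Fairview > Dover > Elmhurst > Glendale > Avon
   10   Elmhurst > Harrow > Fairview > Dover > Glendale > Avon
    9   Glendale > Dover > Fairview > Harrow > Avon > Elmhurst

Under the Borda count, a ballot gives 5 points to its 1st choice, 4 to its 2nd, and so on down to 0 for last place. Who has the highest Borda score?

Harrow

Borda scores:
  Elmhurst: 13·5 + 8·2 + 10·5 + 9·0 = 131
  Glendale: 13·2 + 8·1 + 10·1 + 9·5 = 89
  Fairview: 13·1 + 8·4 + 10·3 + 9·3 = 102
  Dover: 13·0 + 8·3 + 10·2 + 9·4 = 80
  Harrow: 13·3 + 8·5 + 10·4 + 9·2 = 137
  Avon: 13·4 + 8·0 + 10·0 + 9·1 = 61
Harrow has the highest total.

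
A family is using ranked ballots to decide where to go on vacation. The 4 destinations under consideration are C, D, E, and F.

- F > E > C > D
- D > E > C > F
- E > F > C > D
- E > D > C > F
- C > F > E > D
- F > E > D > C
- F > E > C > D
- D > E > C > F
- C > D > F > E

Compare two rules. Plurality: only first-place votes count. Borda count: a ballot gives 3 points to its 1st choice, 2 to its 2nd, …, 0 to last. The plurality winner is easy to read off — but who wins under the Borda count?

E

Plurality first-place counts: C 2, D 2, E 2, F 3 → F.
Borda totals: C 12, D 11, E 17, F 14 → E.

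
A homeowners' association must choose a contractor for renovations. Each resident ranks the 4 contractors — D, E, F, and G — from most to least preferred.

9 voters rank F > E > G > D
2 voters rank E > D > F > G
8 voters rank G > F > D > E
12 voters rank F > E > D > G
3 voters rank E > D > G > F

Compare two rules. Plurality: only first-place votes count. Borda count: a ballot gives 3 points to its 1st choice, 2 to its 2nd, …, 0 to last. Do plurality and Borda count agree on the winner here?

Yes

Plurality first-place counts: D 0, E 5, F 21, G 8 → F.
Borda totals: D 30, E 57, F 81, G 36 → F.
The two rules agree on F.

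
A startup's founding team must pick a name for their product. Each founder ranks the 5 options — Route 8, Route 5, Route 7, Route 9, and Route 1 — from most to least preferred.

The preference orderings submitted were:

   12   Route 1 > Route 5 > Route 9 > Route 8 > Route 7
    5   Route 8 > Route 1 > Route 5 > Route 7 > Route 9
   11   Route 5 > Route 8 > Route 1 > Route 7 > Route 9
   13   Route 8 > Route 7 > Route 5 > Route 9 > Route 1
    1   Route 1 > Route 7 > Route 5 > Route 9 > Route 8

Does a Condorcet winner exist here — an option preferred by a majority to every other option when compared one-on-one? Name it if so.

Route 5

Head-to-head results (42 voters total):
Route 8 vs Route 5: Route 5 wins 24–18.
Route 8 vs Route 7: Route 8 wins 41–1.
Route 8 vs Route 9: Route 8 wins 29–13.
Route 8 vs Route 1: Route 8 wins 29–13.
Route 5 vs Route 7: Route 5 wins 28–14.
Route 5 vs Route 9: Route 5 wins 42–0.
Route 5 vs Route 1: Route 5 wins 24–18.
Route 7 vs Route 9: Route 7 wins 30–12.
Route 7 vs Route 1: Route 1 wins 29–13.
Route 9 vs Route 1: Route 1 wins 29–13.
Route 5 beats each rival — Route 8 (24–18), Route 7 (28–14), Route 9 (42–0), Route 1 (24–18) — so Route 5 is the Condorcet winner.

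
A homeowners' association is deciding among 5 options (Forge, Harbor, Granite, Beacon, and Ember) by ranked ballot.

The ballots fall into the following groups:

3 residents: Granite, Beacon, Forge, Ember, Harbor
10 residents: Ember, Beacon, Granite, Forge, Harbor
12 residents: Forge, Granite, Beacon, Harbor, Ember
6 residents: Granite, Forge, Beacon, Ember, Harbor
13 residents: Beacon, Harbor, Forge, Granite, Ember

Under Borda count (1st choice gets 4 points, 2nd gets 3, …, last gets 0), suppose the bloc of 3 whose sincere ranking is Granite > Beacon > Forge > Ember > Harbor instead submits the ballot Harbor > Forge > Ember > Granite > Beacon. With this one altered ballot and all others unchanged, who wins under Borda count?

Borda totals with the altered ballot: Forge 111, Harbor 63, Granite 96, Beacon 118, Ember 52.
The winner is unchanged: still Beacon.

Beacon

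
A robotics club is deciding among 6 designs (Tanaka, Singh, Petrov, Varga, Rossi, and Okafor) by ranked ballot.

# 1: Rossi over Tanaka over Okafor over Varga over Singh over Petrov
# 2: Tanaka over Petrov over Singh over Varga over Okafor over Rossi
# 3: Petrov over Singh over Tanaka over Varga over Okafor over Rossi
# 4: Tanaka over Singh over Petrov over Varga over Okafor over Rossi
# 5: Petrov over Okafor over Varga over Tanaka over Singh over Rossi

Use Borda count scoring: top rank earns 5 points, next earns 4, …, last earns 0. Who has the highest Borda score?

Tanaka

Borda scores:
  Tanaka: 4 + 5 + 3 + 5 + 2 = 19
  Singh: 1 + 3 + 4 + 4 + 1 = 13
  Petrov: 0 + 4 + 5 + 3 + 5 = 17
  Varga: 2 + 2 + 2 + 2 + 3 = 11
  Rossi: 5 + 0 + 0 + 0 + 0 = 5
  Okafor: 3 + 1 + 1 + 1 + 4 = 10
Tanaka has the highest total.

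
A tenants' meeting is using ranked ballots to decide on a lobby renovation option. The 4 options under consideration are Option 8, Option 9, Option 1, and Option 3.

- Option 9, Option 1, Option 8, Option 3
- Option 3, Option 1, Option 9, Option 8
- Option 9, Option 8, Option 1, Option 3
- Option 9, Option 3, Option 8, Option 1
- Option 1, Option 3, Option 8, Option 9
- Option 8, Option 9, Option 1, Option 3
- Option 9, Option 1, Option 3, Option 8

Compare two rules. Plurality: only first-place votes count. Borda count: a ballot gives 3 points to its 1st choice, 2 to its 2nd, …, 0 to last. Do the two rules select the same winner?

Plurality first-place counts: Option 8 1, Option 9 4, Option 1 1, Option 3 1 → Option 9.
Borda totals: Option 8 8, Option 9 15, Option 1 11, Option 3 8 → Option 9.
The two rules agree on Option 9.

Yes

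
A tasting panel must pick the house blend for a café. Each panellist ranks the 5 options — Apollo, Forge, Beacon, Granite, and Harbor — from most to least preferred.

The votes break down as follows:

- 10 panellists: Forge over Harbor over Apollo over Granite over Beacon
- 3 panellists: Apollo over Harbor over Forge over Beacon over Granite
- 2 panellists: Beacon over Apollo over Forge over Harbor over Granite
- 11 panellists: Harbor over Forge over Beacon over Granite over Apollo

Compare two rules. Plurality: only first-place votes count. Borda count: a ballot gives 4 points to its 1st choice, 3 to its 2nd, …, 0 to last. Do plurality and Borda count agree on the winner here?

Plurality first-place counts: Apollo 3, Forge 10, Beacon 2, Granite 0, Harbor 11 → Harbor.
Borda totals: Apollo 38, Forge 83, Beacon 33, Granite 21, Harbor 85 → Harbor.
The two rules agree on Harbor.

Yes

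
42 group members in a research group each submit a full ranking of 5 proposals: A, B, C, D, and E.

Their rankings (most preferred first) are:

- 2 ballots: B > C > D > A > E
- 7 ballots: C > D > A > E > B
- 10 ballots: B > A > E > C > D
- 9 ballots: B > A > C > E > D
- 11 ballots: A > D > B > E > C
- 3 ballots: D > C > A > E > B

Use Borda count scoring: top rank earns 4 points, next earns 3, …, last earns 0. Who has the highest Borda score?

A

Borda scores:
  A: 2·1 + 7·2 + 10·3 + 9·3 + 11·4 + 3·2 = 123
  B: 2·4 + 7·0 + 10·4 + 9·4 + 11·2 + 3·0 = 106
  C: 2·3 + 7·4 + 10·1 + 9·2 + 11·0 + 3·3 = 71
  D: 2·2 + 7·3 + 10·0 + 9·0 + 11·3 + 3·4 = 70
  E: 2·0 + 7·1 + 10·2 + 9·1 + 11·1 + 3·1 = 50
A has the highest total.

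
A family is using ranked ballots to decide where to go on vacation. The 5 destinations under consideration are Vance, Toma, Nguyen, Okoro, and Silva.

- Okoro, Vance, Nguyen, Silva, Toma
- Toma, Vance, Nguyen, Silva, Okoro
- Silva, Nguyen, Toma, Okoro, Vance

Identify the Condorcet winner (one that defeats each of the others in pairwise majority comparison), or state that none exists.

Head-to-head results (3 voters total):
Vance vs Toma: Toma wins 2–1.
Vance vs Nguyen: Vance wins 2–1.
Vance vs Okoro: Okoro wins 2–1.
Vance vs Silva: Vance wins 2–1.
Toma vs Nguyen: Nguyen wins 2–1.
Toma vs Okoro: Toma wins 2–1.
Toma vs Silva: Silva wins 2–1.
Nguyen vs Okoro: Nguyen wins 2–1.
Nguyen vs Silva: Nguyen wins 2–1.
Okoro vs Silva: Silva wins 2–1.
No candidate beats all others: Vance beats Nguyen beats Toma beats Vance, a majority cycle.

There is no Condorcet winner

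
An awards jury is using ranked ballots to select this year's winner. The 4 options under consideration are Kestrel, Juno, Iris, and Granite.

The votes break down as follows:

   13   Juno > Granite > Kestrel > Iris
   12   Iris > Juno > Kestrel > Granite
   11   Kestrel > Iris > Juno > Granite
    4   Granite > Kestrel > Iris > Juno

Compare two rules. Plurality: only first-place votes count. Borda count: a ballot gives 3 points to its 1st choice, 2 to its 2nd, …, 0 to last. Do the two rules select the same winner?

Yes

Plurality first-place counts: Kestrel 11, Juno 13, Iris 12, Granite 4 → Juno.
Borda totals: Kestrel 66, Juno 74, Iris 62, Granite 38 → Juno.
The two rules agree on Juno.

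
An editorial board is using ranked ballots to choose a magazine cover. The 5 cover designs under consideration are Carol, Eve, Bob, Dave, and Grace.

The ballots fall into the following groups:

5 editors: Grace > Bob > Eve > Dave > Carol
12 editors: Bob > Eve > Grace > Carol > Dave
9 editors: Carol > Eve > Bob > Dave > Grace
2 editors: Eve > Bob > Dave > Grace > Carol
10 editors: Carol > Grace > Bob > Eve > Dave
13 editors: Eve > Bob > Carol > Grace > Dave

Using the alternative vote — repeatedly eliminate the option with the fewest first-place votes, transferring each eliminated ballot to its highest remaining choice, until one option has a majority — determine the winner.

Bob

Round 1: Carol 19, Eve 15, Bob 12, Grace 5, Dave 0. Dave has the fewest and is eliminated.
Round 2: Carol 19, Eve 15, Bob 12, Grace 5. Grace has the fewest and is eliminated.
Round 3: Carol 19, Bob 17, Eve 15. Eve has the fewest and is eliminated.
Round 4: Bob 32, Carol 19. Bob has a majority.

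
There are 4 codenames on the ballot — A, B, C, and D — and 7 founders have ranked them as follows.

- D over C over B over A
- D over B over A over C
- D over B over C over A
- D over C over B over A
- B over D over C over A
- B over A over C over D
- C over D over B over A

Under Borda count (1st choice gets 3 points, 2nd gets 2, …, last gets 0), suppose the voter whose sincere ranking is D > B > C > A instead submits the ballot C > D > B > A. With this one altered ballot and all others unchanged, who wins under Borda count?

D

Borda totals with the altered ballot: A 3, B 12, C 12, D 15.
The winner is unchanged: still D.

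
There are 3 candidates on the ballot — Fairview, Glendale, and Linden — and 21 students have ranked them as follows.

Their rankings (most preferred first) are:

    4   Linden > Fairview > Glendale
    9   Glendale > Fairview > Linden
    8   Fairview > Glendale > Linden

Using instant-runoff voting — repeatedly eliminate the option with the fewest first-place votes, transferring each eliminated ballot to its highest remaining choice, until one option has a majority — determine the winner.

Fairview

Round 1: Glendale 9, Fairview 8, Linden 4. Linden has the fewest and is eliminated.
Round 2: Fairview 12, Glendale 9. Fairview has a majority.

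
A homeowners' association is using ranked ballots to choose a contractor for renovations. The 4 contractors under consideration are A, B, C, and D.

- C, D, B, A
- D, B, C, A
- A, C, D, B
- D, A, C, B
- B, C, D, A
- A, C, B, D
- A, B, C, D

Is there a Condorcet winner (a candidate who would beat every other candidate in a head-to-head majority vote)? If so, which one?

No Condorcet winner

Head-to-head results (7 voters total):
A vs B: A wins 4–3.
A vs C: A wins 4–3.
A vs D: D wins 4–3.
B vs C: C wins 4–3.
B vs D: D wins 4–3.
C vs D: C wins 5–2.
No candidate beats all others: A beats C beats D beats A, a majority cycle.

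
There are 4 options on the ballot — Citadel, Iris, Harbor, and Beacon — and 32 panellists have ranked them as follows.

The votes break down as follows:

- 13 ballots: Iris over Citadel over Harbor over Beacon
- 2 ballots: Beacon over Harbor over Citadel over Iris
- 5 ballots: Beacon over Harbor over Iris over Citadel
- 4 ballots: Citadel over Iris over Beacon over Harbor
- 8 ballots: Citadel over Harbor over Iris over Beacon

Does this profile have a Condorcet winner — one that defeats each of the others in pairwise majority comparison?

Head-to-head results (32 voters total):
Citadel vs Iris: Iris wins 18–14.
Citadel vs Harbor: Citadel wins 25–7.
Citadel vs Beacon: Citadel wins 25–7.
Iris vs Harbor: Iris wins 17–15.
Iris vs Beacon: Iris wins 25–7.
Harbor vs Beacon: Harbor wins 21–11.
Iris beats each rival — Citadel (18–14), Harbor (17–15), Beacon (25–7) — so Iris is the Condorcet winner.

Yes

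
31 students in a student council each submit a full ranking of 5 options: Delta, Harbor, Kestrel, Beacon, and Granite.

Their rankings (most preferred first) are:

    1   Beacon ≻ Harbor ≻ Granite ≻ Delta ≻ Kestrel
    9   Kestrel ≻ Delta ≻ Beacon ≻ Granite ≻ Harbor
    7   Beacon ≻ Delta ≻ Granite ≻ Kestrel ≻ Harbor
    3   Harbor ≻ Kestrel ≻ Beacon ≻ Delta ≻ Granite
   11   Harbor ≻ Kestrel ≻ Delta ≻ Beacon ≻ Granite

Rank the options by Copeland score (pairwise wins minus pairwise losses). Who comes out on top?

Pairwise results:
  Delta vs Harbor: Delta wins 16–15.
  Delta vs Kestrel: Kestrel wins 23–8.
  Delta vs Beacon: Delta wins 20–11.
  Delta vs Granite: Delta wins 30–1.
  Harbor vs Kestrel: Kestrel wins 16–15.
  Harbor vs Beacon: Beacon wins 17–14.
  Harbor vs Granite: Granite wins 16–15.
  Kestrel vs Beacon: Kestrel wins 23–8.
  Kestrel vs Granite: Kestrel wins 23–8.
  Beacon vs Granite: Beacon wins 31–0.
Copeland scores (wins − losses):
  Delta: 3 − 1 = 2
  Harbor: 0 − 4 = -4
  Kestrel: 4 − 0 = 4
  Beacon: 2 − 2 = 0
  Granite: 1 − 3 = -2
Kestrel has the best Copeland score.

Kestrel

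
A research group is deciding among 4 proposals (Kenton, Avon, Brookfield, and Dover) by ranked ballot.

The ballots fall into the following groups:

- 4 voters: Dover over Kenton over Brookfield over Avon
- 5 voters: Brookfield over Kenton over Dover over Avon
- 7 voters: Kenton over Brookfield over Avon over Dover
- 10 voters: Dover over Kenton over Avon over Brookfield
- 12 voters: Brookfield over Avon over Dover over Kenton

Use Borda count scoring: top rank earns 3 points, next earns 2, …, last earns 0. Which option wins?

Borda scores:
  Kenton: 4·2 + 5·2 + 7·3 + 10·2 + 12·0 = 59
  Avon: 4·0 + 5·0 + 7·1 + 10·1 + 12·2 = 41
  Brookfield: 4·1 + 5·3 + 7·2 + 10·0 + 12·3 = 69
  Dover: 4·3 + 5·1 + 7·0 + 10·3 + 12·1 = 59
Brookfield has the highest total.

Brookfield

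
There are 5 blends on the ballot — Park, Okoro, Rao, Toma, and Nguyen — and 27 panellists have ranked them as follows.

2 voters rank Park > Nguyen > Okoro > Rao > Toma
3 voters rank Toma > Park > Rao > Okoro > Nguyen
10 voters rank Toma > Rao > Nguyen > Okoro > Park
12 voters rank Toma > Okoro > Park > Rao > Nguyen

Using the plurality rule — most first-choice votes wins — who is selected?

Toma

First-place vote totals:
  Park: 2
  Okoro: 0
  Rao: 0
  Toma: 25
  Nguyen: 0
Toma has the most first-place votes.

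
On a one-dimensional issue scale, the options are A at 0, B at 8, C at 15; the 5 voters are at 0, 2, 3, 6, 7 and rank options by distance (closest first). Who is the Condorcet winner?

A

With single-peaked preferences on a line, the Condorcet winner is the candidate closest to the median voter.
The median voter (position 3) is closest to A at 0.
Check: A vs C — voters closer to A: 5 of 5.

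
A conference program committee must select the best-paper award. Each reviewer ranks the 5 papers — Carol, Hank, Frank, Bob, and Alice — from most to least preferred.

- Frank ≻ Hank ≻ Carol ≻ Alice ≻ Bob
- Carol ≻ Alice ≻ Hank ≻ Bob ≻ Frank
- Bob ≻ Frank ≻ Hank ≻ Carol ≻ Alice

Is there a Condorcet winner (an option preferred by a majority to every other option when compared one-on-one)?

No

Head-to-head results (3 voters total):
Carol vs Hank: Hank wins 2–1.
Carol vs Frank: Frank wins 2–1.
Carol vs Bob: Carol wins 2–1.
Carol vs Alice: Carol wins 3–0.
Hank vs Frank: Frank wins 2–1.
Hank vs Bob: Hank wins 2–1.
Hank vs Alice: Hank wins 2–1.
Frank vs Bob: Bob wins 2–1.
Frank vs Alice: Frank wins 2–1.
Bob vs Alice: Alice wins 2–1.
No candidate beats all others: Carol beats Bob beats Frank beats Carol, a majority cycle.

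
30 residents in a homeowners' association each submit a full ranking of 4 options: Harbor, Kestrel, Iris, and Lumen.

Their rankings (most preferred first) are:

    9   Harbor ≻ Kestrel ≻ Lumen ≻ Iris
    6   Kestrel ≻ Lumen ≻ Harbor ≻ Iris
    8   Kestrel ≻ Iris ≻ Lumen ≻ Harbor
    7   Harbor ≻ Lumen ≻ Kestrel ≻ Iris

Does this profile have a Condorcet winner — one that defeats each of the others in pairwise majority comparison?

Head-to-head results (30 voters total):
Harbor vs Kestrel: Harbor wins 16–14.
Harbor vs Iris: Harbor wins 22–8.
Harbor vs Lumen: Harbor wins 16–14.
Kestrel vs Iris: Kestrel wins 30–0.
Kestrel vs Lumen: Kestrel wins 23–7.
Iris vs Lumen: Lumen wins 22–8.
Harbor beats each rival — Kestrel (16–14), Iris (22–8), Lumen (16–14) — so Harbor is the Condorcet winner.

Yes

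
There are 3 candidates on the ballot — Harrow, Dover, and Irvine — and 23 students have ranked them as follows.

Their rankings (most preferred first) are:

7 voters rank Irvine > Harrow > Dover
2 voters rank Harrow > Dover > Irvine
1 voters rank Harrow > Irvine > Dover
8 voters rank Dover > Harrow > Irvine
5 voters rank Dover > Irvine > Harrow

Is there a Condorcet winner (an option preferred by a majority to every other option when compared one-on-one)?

Head-to-head results (23 voters total):
Harrow vs Dover: Dover wins 13–10.
Harrow vs Irvine: Irvine wins 12–11.
Dover vs Irvine: Dover wins 15–8.
Dover beats each rival — Harrow (13–10), Irvine (15–8) — so Dover is the Condorcet winner.

Yes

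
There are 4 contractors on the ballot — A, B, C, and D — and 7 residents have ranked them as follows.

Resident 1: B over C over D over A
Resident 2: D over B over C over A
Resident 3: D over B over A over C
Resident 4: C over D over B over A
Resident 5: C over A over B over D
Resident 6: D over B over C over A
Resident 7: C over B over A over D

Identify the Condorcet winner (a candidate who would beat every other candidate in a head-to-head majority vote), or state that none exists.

Head-to-head results (7 voters total):
A vs B: B wins 6–1.
A vs C: C wins 6–1.
A vs D: D wins 5–2.
B vs C: B wins 4–3.
B vs D: D wins 4–3.
C vs D: C wins 4–3.
No candidate beats all others: B beats C beats D beats B, a majority cycle.

There is no Condorcet winner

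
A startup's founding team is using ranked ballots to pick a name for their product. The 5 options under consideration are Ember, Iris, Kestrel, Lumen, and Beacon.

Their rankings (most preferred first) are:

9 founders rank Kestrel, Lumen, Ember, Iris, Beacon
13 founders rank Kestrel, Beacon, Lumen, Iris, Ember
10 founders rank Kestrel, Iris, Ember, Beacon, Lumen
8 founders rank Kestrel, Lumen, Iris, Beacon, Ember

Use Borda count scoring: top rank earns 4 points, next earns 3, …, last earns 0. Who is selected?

Borda scores:
  Ember: 9·2 + 13·0 + 10·2 + 8·0 = 38
  Iris: 9·1 + 13·1 + 10·3 + 8·2 = 68
  Kestrel: 9·4 + 13·4 + 10·4 + 8·4 = 160
  Lumen: 9·3 + 13·2 + 10·0 + 8·3 = 77
  Beacon: 9·0 + 13·3 + 10·1 + 8·1 = 57
Kestrel has the highest total.

Kestrel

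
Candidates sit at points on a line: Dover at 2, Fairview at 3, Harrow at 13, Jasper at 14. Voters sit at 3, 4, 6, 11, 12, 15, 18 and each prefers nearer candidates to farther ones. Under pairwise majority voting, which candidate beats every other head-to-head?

Harrow

With single-peaked preferences on a line, the Condorcet winner is the candidate closest to the median voter.
The median voter (position 11) is closest to Harrow at 13.
Check: Harrow vs Fairview — voters closer to Harrow: 4 of 7.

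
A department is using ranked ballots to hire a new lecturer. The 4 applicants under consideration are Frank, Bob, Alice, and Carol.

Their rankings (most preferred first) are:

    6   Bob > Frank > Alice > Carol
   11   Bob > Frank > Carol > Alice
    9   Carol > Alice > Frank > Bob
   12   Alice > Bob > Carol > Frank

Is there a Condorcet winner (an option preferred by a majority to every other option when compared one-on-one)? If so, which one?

None — there is no Condorcet winner

Head-to-head results (38 voters total):
Frank vs Bob: Bob wins 29–9.
Frank vs Alice: Alice wins 21–17.
Frank vs Carol: Carol wins 21–17.
Bob vs Alice: Alice wins 21–17.
Bob vs Carol: Bob wins 29–9.
Alice vs Carol: Carol wins 20–18.
No candidate beats all others: Bob beats Carol beats Alice beats Bob, a majority cycle.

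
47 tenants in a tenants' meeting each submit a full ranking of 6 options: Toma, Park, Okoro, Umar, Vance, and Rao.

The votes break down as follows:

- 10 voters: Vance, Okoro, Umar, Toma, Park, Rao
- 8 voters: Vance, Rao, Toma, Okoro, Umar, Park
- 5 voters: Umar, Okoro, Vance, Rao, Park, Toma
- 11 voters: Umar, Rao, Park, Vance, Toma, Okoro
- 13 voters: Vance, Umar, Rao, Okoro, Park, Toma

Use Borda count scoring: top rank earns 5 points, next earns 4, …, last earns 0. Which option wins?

Vance

Borda scores:
  Toma: 10·2 + 8·3 + 5·0 + 11·1 + 13·0 = 55
  Park: 10·1 + 8·0 + 5·1 + 11·3 + 13·1 = 61
  Okoro: 10·4 + 8·2 + 5·4 + 11·0 + 13·2 = 102
  Umar: 10·3 + 8·1 + 5·5 + 11·5 + 13·4 = 170
  Vance: 10·5 + 8·5 + 5·3 + 11·2 + 13·5 = 192
  Rao: 10·0 + 8·4 + 5·2 + 11·4 + 13·3 = 125
Vance has the highest total.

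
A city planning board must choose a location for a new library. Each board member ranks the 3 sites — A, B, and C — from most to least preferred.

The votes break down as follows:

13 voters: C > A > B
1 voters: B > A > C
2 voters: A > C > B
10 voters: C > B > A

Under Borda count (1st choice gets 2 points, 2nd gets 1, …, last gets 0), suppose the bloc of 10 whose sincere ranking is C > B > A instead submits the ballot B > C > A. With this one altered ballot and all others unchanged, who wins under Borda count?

C

Borda totals with the altered ballot: A 18, B 22, C 38.
The winner is unchanged: still C.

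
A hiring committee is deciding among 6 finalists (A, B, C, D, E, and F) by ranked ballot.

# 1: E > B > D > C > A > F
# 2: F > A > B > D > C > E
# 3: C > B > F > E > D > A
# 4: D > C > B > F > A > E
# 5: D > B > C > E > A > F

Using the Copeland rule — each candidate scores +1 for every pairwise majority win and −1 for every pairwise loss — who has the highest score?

Pairwise results:
  A vs B: B wins 4–1.
  A vs C: C wins 4–1.
  A vs D: D wins 4–1.
  A vs E: E wins 3–2.
  A vs F: F wins 3–2.
  B vs C: B wins 3–2.
  B vs D: B wins 3–2.
  B vs E: B wins 4–1.
  B vs F: B wins 4–1.
  C vs D: D wins 4–1.
  C vs E: C wins 4–1.
  C vs F: C wins 4–1.
  D vs E: D wins 3–2.
  D vs F: D wins 3–2.
  E vs F: F wins 3–2.
Copeland scores (wins − losses):
  A: 0 − 5 = -5
  B: 5 − 0 = 5
  C: 3 − 2 = 1
  D: 4 − 1 = 3
  E: 1 − 4 = -3
  F: 2 − 3 = -1
B has the best Copeland score.

B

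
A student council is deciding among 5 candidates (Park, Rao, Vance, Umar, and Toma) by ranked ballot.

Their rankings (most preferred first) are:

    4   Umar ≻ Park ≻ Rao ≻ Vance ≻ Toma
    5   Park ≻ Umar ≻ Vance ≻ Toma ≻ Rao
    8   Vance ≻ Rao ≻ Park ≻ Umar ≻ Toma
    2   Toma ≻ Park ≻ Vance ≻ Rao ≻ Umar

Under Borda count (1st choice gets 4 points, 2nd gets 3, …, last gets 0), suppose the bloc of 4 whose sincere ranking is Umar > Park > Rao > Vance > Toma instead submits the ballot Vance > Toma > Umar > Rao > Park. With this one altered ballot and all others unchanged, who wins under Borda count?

Vance

Borda totals with the altered ballot: Park 42, Rao 30, Vance 62, Umar 31, Toma 25.
The switch changes the winner from Park to Vance.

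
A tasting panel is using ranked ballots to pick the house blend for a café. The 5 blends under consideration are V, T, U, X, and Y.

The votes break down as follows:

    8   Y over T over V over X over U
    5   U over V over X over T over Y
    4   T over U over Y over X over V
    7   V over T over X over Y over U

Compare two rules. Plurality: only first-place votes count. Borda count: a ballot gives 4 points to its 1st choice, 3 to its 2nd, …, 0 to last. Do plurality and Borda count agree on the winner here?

Plurality first-place counts: V 7, T 4, U 5, X 0, Y 8 → Y.
Borda totals: V 59, T 66, U 32, X 36, Y 47 → T.
The two rules disagree: plurality picks Y, Borda picks T.

No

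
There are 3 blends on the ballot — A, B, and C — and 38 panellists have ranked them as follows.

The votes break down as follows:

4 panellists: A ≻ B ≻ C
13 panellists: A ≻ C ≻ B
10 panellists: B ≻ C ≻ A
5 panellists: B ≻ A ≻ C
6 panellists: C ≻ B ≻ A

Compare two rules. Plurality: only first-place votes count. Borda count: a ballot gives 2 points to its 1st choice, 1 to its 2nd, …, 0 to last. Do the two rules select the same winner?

No

Plurality first-place counts: A 17, B 15, C 6 → A.
Borda totals: A 39, B 40, C 35 → B.
The two rules disagree: plurality picks A, Borda picks B.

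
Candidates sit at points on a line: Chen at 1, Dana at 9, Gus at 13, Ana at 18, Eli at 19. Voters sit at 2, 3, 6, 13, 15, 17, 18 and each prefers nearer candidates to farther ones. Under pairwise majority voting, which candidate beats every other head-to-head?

With single-peaked preferences on a line, the Condorcet winner is the candidate closest to the median voter.
The median voter (position 13) is closest to Gus at 13.
Check: Gus vs Ana — voters closer to Gus: 5 of 7.

Gus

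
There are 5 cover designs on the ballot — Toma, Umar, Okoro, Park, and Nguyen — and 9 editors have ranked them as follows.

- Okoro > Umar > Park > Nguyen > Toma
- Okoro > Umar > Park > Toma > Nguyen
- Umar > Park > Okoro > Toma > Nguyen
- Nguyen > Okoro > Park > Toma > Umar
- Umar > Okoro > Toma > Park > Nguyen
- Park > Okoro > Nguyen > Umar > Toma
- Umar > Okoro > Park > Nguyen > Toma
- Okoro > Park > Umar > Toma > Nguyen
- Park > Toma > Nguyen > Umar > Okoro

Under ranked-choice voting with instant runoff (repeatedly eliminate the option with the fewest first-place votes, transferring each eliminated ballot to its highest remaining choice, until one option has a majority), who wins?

Round 1: Umar 3, Okoro 3, Park 2, Nguyen 1, Toma 0. Toma has the fewest and is eliminated.
Round 2: Umar 3, Okoro 3, Park 2, Nguyen 1. Nguyen has the fewest and is eliminated.
Round 3: Okoro 4, Umar 3, Park 2. Park has the fewest and is eliminated.
Round 4: Okoro 5, Umar 4. Okoro has a majority.

Okoro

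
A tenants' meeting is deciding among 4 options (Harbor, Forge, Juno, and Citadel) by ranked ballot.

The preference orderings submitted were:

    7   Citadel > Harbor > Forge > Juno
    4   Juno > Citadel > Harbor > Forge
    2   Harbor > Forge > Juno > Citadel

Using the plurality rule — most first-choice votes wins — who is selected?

First-place vote totals:
  Harbor: 2
  Forge: 0
  Juno: 4
  Citadel: 7
Citadel has the most first-place votes.

Citadel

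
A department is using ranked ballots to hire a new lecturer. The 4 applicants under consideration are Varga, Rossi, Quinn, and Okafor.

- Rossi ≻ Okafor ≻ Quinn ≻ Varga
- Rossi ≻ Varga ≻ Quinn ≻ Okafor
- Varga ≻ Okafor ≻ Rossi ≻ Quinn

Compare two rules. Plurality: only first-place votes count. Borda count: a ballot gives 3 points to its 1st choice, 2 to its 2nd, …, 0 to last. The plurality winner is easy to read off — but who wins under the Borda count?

Plurality first-place counts: Varga 1, Rossi 2, Quinn 0, Okafor 0 → Rossi.
Borda totals: Varga 5, Rossi 7, Quinn 2, Okafor 4 → Rossi.

Rossi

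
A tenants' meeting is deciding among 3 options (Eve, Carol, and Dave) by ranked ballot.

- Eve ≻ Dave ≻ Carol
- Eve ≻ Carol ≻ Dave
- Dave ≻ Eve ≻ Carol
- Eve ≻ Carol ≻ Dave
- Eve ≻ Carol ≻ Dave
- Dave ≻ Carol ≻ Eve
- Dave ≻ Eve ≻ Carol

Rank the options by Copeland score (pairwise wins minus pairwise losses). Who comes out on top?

Eve

Pairwise results:
  Eve vs Carol: Eve wins 6–1.
  Eve vs Dave: Eve wins 4–3.
  Carol vs Dave: Dave wins 4–3.
Copeland scores (wins − losses):
  Eve: 2 − 0 = 2
  Carol: 0 − 2 = -2
  Dave: 1 − 1 = 0
Eve has the best Copeland score.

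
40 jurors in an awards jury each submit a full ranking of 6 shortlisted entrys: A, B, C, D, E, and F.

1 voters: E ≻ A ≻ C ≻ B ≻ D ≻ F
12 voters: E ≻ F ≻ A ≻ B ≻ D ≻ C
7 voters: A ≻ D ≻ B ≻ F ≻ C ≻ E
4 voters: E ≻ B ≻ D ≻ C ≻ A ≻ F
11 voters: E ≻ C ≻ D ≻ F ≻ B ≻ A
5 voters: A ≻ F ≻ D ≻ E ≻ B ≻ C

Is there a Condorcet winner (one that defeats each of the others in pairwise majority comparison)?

Yes

Head-to-head results (40 voters total):
A vs B: A wins 25–15.
A vs C: A wins 25–15.
A vs D: A wins 25–15.
A vs E: E wins 28–12.
A vs F: F wins 23–17.
B vs C: B wins 28–12.
B vs D: D wins 23–17.
B vs E: E wins 33–7.
B vs F: F wins 28–12.
C vs D: D wins 28–12.
C vs E: E wins 33–7.
C vs F: F wins 24–16.
D vs E: E wins 28–12.
D vs F: D wins 23–17.
E vs F: E wins 28–12.
E beats each rival — A (28–12), B (33–7), C (33–7), D (28–12), F (28–12) — so E is the Condorcet winner.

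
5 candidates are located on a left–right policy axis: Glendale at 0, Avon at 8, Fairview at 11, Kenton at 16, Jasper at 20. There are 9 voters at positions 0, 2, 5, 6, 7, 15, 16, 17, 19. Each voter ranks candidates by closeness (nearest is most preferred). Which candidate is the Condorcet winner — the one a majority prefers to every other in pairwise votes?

Avon

With single-peaked preferences on a line, the Condorcet winner is the candidate closest to the median voter.
The median voter (position 7) is closest to Avon at 8.
Check: Avon vs Jasper — voters closer to Avon: 5 of 9.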